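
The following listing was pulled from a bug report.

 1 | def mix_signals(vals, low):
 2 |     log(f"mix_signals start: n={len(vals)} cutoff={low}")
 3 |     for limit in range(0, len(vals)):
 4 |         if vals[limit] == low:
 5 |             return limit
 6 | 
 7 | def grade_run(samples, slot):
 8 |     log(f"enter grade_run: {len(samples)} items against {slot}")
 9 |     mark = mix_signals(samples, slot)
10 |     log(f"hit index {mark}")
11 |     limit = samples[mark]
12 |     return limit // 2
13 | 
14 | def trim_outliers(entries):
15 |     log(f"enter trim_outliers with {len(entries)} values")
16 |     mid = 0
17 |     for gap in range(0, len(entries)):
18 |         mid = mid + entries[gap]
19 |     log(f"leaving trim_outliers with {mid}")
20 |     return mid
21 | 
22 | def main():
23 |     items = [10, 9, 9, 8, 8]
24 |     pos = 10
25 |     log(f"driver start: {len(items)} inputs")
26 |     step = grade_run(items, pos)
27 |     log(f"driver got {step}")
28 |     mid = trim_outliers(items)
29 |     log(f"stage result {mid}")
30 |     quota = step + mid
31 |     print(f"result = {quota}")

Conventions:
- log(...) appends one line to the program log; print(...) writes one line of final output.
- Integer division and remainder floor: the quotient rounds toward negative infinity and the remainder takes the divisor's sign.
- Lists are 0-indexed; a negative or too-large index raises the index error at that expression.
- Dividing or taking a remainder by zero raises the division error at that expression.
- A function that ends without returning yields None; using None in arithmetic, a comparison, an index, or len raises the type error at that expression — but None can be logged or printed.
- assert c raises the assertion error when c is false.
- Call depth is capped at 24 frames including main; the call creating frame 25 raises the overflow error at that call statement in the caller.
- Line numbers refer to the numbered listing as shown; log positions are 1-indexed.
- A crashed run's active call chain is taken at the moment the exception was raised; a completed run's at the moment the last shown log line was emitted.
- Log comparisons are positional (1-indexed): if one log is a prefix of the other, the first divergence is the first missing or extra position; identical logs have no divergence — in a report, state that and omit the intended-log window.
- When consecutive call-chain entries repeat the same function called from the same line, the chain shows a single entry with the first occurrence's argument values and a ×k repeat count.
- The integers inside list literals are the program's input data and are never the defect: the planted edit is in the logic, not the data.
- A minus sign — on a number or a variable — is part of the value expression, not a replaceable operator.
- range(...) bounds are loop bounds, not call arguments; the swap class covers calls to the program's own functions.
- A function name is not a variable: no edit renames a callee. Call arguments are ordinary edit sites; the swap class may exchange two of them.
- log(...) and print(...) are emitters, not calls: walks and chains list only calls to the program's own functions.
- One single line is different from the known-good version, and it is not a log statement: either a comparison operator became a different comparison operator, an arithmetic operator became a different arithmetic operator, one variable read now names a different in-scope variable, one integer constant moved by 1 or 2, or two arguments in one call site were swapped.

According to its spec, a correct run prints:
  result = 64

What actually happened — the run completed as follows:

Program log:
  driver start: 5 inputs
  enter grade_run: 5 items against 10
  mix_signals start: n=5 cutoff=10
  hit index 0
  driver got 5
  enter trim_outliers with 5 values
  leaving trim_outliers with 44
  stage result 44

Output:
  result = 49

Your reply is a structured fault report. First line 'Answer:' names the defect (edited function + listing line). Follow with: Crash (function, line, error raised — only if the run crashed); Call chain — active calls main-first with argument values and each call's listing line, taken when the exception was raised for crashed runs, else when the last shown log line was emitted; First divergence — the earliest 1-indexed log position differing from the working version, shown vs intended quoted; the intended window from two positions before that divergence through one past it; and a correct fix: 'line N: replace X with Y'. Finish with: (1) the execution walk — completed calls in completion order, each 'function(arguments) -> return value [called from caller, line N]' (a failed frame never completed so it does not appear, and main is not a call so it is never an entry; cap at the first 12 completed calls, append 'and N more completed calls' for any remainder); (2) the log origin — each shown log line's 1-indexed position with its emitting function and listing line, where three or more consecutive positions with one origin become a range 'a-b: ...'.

Answer: the defect is in grade_run at line 12.
Core observation: The log first diverges at position 5: the faulty run prints 'driver got 5' where the working version prints 'driver got 20'.
Call chain: main.
First divergence: position 5 — the shown line 'driver got 5' should read 'driver got 20'.
Intended log window:
  3: mix_signals start: n=5 cutoff=10
  4: hit index 0
  5: driver got 20
  6: enter trim_outliers with 5 values
Execution walk:
  mix_signals([10, 9, 9, 8, 8], 10) -> 0  [called from grade_run, line 9]
  grade_run([10, 9, 9, 8, 8], 10) -> 5  [called from main, line 26]
  trim_outliers([10, 9, 9, 8, 8]) -> 44  [called from main, line 28]
Origin of each log line:
  1: logged in main at line 25
  2: logged in grade_run at line 8
  3: logged in mix_signals at line 2
  4: logged in grade_run at line 10
  5: logged in main at line 27
  6: logged in trim_outliers at line 15
  7: logged in trim_outliers at line 19
  8: logged in main at line 29
A correct fix: line 12: replace `//` with `*`.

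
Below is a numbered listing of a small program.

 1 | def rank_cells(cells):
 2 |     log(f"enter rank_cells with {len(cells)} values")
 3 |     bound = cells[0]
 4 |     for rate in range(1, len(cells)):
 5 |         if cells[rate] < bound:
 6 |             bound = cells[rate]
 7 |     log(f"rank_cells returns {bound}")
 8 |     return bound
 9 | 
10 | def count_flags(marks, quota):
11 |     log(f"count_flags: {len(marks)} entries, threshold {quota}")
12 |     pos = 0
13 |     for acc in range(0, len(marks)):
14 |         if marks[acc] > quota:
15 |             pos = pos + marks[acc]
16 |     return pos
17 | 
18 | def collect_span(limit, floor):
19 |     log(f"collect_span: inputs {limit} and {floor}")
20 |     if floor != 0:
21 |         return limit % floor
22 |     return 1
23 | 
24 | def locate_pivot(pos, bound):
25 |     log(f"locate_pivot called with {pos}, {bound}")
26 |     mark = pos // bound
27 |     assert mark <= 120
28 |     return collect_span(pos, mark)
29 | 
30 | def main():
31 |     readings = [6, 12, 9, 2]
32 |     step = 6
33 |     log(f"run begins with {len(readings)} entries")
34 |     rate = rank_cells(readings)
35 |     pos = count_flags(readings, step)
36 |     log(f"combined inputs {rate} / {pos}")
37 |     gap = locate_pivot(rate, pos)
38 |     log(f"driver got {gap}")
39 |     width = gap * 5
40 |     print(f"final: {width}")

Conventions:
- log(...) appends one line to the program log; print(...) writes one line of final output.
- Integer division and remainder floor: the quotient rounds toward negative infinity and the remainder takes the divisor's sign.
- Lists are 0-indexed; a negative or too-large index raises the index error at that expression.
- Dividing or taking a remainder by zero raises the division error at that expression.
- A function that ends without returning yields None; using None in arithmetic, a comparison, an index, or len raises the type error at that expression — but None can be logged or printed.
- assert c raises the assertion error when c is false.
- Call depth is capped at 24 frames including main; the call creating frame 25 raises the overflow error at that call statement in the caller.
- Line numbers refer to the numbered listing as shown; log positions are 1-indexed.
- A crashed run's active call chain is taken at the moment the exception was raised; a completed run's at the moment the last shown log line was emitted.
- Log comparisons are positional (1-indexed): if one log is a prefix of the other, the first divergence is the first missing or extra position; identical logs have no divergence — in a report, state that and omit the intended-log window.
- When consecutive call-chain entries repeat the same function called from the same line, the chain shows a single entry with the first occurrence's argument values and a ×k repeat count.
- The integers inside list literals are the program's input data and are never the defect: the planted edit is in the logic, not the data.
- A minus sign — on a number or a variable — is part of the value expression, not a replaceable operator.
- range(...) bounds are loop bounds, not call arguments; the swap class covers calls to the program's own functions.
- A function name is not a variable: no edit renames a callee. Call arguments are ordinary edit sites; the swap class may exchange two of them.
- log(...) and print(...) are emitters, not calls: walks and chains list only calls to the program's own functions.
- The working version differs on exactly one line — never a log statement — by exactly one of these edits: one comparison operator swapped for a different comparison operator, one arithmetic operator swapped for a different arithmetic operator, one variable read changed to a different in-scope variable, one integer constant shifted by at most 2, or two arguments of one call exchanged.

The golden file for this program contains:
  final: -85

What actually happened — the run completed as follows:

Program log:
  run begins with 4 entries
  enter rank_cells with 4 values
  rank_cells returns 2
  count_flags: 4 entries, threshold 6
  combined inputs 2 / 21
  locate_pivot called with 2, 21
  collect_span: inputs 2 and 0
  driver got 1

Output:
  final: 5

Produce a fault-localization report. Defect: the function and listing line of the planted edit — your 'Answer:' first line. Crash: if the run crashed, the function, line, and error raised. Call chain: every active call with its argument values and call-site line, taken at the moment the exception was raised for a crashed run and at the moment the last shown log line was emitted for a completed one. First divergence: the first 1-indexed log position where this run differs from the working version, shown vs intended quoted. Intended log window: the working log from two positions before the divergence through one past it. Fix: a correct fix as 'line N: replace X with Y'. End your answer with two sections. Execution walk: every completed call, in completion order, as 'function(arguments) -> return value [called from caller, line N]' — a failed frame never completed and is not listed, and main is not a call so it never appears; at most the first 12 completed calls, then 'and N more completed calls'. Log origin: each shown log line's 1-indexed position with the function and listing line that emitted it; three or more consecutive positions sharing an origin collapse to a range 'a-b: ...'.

Answer: the defect is in locate_pivot at line 26.
Key fact: Log line 7 is where behavior first shows: 'collect_span: inputs 2 and 0' appears instead of 'collect_span: inputs 2 and -19'.
Call chain: main.
First divergence: position 7; shown 'collect_span: inputs 2 and 0' vs intended 'collect_span: inputs 2 and -19'.
Intended log window:
  5: combined inputs 2 / 21
  6: locate_pivot called with 2, 21
  7: collect_span: inputs 2 and -19
  8: driver got -17
Execution walk:
  rank_cells([6, 12, 9, 2]) -> 2  [called from main, line 34]
  count_flags([6, 12, 9, 2], 6) -> 21  [called from main, line 35]
  collect_span(2, 0) -> 1  [called from locate_pivot, line 28]
  locate_pivot(2, 21) -> 1  [called from main, line 37]
Log origin:
  1 — main, line 33
  2 — rank_cells, line 2
  3 — rank_cells, line 7
  4 — count_flags, line 11
  5 — main, line 36
  6 — locate_pivot, line 25
  7 — collect_span, line 19
  8 — main, line 38
A correct fix: line 26: replace `//` with `-`.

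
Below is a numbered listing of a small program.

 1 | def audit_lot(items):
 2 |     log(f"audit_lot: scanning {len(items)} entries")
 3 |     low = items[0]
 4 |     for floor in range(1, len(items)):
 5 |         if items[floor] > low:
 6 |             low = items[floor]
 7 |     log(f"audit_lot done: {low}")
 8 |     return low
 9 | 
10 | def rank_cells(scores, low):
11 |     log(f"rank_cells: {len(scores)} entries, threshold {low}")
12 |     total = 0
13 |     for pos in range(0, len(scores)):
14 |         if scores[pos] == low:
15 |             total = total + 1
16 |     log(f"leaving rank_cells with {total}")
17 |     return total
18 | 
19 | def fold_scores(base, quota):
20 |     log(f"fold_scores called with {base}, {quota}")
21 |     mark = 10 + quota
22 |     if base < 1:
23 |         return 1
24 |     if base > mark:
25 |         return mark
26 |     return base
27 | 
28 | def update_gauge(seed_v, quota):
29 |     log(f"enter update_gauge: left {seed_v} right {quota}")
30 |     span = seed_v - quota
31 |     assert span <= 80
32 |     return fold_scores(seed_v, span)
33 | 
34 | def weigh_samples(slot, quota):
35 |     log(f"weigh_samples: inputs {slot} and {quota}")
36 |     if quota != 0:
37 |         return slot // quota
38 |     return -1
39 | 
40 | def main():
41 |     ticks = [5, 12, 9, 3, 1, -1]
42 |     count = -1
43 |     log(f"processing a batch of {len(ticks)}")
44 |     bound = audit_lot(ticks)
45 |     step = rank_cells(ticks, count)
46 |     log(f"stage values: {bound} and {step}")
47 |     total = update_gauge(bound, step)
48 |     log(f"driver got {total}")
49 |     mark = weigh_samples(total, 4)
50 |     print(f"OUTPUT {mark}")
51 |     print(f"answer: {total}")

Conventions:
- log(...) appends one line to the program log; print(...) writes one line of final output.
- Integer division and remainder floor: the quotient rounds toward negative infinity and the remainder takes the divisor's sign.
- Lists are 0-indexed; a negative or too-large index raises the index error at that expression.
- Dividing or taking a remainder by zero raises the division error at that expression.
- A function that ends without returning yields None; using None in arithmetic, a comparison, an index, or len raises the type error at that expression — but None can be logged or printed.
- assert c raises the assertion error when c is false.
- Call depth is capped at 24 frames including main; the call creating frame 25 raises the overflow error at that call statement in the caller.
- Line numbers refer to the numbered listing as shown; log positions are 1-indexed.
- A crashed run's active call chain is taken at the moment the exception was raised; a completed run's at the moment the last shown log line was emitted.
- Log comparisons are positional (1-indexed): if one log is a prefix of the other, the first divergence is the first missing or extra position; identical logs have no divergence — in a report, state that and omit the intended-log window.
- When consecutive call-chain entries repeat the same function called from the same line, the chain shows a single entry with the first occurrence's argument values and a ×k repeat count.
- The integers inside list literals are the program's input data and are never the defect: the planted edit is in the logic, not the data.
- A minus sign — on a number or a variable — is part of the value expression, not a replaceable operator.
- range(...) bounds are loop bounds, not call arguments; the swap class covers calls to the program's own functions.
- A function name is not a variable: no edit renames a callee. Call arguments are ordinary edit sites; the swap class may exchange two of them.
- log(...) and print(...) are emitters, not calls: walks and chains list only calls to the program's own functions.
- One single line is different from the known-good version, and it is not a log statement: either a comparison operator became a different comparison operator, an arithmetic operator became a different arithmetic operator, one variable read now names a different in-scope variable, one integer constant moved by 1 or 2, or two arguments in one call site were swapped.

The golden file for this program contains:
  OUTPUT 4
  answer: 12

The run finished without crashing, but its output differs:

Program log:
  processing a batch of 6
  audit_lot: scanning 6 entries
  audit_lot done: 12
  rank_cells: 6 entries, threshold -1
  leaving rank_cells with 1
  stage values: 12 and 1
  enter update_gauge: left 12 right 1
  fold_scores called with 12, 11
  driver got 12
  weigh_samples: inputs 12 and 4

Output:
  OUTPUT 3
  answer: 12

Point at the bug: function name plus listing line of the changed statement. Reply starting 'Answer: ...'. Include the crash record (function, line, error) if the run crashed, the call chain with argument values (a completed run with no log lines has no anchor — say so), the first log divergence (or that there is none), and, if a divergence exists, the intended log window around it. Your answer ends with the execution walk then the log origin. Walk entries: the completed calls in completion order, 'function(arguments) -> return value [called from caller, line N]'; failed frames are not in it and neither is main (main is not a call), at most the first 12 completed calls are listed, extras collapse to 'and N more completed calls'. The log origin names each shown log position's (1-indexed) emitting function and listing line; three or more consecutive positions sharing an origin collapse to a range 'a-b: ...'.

Answer: the defect is in main at line 49.
Core observation: Log line 10 is where behavior first shows: 'weigh_samples: inputs 12 and 4' appears instead of 'weigh_samples: inputs 12 and 3'.
Call chain: main -> weigh_samples(12, 4) (called at line 49).
First divergence: position 10 — shown 'weigh_samples: inputs 12 and 4', intended 'weigh_samples: inputs 12 and 3'.
Intended log window:
  8: fold_scores called with 12, 11
  9: driver got 12
  10: weigh_samples: inputs 12 and 3
Execution walk:
  audit_lot([5, 12, 9, 3, 1, -1]) -> 12  [called from main, line 44]
  rank_cells([5, 12, 9, 3, 1, -1], -1) -> 1  [called from main, line 45]
  fold_scores(12, 11) -> 12  [called from update_gauge, line 32]
  update_gauge(12, 1) -> 12  [called from main, line 47]
  weigh_samples(12, 4) -> 3  [called from main, line 49]
Log origins:
  1 — main, line 43
  2 — audit_lot, line 2
  3 — audit_lot, line 7
  4 — rank_cells, line 11
  5 — rank_cells, line 16
  6 — main, line 46
  7 — update_gauge, line 29
  8 — fold_scores, line 20
  9 — main, line 48
  10 — weigh_samples, line 35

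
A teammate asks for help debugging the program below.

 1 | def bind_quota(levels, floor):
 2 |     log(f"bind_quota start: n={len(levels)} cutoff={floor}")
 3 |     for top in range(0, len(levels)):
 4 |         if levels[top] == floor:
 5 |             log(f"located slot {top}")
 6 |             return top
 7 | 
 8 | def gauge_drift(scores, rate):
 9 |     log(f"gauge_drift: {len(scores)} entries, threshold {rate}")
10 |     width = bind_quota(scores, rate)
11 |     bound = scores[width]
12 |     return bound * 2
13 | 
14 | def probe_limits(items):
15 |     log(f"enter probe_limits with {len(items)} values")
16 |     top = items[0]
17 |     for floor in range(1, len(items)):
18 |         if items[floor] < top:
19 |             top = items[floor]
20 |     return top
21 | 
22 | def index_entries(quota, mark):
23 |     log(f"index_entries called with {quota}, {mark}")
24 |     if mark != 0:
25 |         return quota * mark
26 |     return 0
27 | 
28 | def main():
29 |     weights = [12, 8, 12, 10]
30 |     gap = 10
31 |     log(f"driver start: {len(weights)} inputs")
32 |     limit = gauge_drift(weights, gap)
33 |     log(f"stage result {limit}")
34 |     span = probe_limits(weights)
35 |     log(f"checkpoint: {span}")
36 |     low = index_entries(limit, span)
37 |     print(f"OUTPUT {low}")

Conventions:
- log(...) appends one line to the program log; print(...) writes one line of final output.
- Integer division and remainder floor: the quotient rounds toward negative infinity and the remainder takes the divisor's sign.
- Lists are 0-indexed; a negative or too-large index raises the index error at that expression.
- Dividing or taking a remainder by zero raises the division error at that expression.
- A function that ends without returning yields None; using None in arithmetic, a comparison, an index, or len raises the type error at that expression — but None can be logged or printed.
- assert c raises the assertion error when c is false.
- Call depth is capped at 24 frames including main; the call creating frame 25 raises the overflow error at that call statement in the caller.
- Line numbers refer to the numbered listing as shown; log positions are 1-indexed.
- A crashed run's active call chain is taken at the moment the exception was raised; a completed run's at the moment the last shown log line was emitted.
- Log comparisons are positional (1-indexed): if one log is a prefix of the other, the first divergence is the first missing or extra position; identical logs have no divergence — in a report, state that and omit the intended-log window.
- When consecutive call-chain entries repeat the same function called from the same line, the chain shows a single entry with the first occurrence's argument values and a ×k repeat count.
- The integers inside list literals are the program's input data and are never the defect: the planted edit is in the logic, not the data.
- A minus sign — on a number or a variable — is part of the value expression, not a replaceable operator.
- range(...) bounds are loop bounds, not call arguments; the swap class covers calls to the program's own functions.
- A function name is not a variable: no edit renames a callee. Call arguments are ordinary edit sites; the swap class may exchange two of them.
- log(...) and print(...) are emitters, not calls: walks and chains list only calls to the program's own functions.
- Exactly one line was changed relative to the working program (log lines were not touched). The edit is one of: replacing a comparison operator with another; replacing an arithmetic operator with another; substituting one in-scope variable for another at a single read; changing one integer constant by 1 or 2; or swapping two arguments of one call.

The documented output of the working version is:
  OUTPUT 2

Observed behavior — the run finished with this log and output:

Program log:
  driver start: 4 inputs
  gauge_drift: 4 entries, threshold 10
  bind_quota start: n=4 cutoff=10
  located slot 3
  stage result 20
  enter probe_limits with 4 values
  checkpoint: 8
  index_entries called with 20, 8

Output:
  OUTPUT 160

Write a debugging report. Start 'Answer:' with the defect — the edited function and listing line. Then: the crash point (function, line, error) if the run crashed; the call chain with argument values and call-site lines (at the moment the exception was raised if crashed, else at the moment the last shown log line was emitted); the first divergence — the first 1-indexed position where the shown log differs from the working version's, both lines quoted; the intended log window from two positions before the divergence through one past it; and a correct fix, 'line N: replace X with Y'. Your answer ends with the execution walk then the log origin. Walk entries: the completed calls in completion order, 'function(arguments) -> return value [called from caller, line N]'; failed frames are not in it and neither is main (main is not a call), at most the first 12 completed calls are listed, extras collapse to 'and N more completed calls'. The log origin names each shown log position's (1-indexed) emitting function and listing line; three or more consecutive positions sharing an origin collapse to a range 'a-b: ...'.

Answer: the defect is in index_entries at line 25.
Key observation: Log streams are identical — the defect surfaces only in the printed output.
Call chain: main -> index_entries(20, 8) (called at line 36).
First divergence: none; the two logs match at every position.
Execution walk:
  bind_quota([12, 8, 12, 10], 10) -> 3  [called from gauge_drift, line 10]
  gauge_drift([12, 8, 12, 10], 10) -> 20  [called from main, line 32]
  probe_limits([12, 8, 12, 10]) -> 8  [called from main, line 34]
  index_entries(20, 8) -> 160  [called from main, line 36]
Log line origins:
  1: emitted by main (line 31)
  2: emitted by gauge_drift (line 9)
  3: emitted by bind_quota (line 2)
  4: emitted by bind_quota (line 5)
  5: emitted by main (line 33)
  6: emitted by probe_limits (line 15)
  7: emitted by main (line 35)
  8: emitted by index_entries (line 23)
A correct fix: line 25: replace `*` with `//`.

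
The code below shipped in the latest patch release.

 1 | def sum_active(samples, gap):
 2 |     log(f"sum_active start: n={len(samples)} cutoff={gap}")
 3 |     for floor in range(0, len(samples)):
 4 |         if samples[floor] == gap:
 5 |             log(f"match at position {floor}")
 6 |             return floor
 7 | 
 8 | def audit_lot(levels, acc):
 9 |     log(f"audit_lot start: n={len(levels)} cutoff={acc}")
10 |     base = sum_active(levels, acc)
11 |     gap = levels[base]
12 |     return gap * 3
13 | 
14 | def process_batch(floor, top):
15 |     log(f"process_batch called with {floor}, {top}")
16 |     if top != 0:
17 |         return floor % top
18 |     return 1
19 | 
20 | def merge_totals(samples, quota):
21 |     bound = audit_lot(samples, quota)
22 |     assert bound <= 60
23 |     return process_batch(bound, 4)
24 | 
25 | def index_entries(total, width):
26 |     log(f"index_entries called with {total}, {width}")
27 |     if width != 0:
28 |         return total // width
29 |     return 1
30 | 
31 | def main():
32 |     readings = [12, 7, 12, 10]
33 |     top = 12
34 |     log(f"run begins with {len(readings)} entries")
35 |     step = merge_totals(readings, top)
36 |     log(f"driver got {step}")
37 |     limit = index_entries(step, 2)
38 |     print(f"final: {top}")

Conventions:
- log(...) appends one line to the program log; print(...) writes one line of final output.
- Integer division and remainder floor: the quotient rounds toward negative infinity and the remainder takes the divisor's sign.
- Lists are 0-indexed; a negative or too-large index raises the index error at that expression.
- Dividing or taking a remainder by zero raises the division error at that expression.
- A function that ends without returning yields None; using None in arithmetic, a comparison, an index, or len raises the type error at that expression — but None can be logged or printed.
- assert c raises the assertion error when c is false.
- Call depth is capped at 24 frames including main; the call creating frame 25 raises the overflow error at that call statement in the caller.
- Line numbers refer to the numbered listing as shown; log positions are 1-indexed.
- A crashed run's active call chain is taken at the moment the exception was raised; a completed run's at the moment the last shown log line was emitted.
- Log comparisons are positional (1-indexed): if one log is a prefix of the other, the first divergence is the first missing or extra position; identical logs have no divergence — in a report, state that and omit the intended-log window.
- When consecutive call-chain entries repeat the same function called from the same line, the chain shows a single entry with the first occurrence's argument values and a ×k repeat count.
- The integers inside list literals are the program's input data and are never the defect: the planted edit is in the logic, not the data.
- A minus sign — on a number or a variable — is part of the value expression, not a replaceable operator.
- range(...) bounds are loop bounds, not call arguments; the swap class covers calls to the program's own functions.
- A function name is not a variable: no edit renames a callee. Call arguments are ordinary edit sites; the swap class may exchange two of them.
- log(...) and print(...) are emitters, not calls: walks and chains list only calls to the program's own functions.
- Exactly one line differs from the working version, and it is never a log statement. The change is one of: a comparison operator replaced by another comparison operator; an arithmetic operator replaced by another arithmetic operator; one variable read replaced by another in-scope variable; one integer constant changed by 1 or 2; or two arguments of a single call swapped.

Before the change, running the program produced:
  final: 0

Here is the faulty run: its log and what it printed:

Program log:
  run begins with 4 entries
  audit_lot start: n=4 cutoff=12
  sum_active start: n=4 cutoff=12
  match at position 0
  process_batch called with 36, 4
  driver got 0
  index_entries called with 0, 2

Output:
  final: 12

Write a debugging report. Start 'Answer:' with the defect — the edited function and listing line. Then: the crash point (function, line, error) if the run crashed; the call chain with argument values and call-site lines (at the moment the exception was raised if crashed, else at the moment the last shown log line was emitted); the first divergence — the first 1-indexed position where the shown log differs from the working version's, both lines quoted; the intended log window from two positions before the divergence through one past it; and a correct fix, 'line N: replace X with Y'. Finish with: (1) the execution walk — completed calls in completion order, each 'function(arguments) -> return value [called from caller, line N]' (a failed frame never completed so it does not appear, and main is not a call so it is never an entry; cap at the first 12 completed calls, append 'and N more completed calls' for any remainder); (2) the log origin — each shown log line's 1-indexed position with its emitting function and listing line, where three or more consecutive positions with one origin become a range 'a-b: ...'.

Answer: the defect is in main at line 38.
Key fact: No log line changed; the fault shows up purely in the output.
Call chain: main -> index_entries(0, 2) (called at line 37).
First divergence: none — the logs agree in full.
Execution walk:
  sum_active([12, 7, 12, 10], 12) -> 0  [called from audit_lot, line 10]
  audit_lot([12, 7, 12, 10], 12) -> 36  [called from merge_totals, line 21]
  process_batch(36, 4) -> 0  [called from merge_totals, line 23]
  merge_totals([12, 7, 12, 10], 12) -> 0  [called from main, line 35]
  index_entries(0, 2) -> 0  [called from main, line 37]
Log origin:
  1: logged in main at line 34
  2: logged in audit_lot at line 9
  3: logged in sum_active at line 2
  4: logged in sum_active at line 5
  5: logged in process_batch at line 15
  6: logged in main at line 36
  7: logged in index_entries at line 26
A correct fix: line 38: replace `top` with `limit`.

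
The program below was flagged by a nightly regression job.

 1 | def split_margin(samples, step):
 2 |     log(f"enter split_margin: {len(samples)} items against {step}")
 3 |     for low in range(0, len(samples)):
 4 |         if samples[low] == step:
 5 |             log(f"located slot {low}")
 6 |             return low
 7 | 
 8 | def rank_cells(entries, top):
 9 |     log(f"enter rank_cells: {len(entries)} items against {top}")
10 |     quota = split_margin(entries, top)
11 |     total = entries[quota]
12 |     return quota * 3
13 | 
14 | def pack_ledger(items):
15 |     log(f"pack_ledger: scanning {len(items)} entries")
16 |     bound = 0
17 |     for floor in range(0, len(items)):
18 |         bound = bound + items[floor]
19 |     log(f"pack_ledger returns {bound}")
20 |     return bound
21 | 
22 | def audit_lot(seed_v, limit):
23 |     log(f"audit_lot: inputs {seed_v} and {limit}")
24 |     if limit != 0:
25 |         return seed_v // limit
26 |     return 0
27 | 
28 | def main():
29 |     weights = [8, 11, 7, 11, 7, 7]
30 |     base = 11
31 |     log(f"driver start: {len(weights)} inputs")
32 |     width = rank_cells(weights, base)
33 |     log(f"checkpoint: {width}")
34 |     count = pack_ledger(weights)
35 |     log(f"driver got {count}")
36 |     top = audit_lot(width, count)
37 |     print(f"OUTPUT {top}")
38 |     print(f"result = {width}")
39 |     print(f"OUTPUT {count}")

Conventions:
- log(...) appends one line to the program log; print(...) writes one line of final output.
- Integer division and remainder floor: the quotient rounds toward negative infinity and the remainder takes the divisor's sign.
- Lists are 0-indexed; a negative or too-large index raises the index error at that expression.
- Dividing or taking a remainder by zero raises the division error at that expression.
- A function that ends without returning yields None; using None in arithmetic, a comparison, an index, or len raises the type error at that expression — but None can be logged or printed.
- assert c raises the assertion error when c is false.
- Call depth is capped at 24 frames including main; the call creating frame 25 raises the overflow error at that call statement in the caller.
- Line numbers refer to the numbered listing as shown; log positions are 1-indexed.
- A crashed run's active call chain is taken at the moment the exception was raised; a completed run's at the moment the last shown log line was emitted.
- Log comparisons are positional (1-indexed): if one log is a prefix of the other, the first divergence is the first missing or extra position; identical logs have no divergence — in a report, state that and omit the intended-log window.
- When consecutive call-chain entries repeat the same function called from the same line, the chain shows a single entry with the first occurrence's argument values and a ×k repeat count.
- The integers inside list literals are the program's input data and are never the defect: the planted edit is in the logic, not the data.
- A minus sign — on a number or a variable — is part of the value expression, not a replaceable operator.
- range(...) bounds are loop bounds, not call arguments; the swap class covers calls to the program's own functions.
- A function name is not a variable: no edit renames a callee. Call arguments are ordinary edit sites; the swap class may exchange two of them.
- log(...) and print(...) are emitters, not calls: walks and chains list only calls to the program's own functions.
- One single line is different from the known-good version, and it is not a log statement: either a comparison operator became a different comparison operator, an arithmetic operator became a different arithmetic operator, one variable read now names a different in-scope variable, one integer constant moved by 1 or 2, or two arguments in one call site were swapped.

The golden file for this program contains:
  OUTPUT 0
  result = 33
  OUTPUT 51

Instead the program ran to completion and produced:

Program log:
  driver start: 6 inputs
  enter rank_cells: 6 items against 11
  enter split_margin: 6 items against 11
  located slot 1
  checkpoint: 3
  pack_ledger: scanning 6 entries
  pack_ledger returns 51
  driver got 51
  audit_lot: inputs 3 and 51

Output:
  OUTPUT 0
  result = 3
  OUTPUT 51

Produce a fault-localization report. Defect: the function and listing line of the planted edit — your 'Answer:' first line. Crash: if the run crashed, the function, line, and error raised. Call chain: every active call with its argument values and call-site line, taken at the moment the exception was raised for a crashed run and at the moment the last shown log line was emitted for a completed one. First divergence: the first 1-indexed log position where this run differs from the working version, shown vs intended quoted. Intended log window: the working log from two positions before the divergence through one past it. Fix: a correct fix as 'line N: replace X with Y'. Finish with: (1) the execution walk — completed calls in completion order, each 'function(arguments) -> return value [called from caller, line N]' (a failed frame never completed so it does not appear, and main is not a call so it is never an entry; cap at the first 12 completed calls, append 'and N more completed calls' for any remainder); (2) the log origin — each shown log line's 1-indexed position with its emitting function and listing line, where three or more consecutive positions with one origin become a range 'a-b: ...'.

Answer: the defect is in rank_cells at line 12.
Core observation: Everything matches until log position 5, which reads 'checkpoint: 3' in place of 'checkpoint: 33'.
Call chain: main -> audit_lot(3, 51) (called at line 36).
First divergence: position 5; shown 'checkpoint: 3' vs intended 'checkpoint: 33'.
Intended log window:
  3: enter split_margin: 6 items against 11
  4: located slot 1
  5: checkpoint: 33
  6: pack_ledger: scanning 6 entries
Execution walk:
  split_margin([8, 11, 7, 11, 7, 7], 11) -> 1  [called from rank_cells, line 10]
  rank_cells([8, 11, 7, 11, 7, 7], 11) -> 3  [called from main, line 32]
  pack_ledger([8, 11, 7, 11, 7, 7]) -> 51  [called from main, line 34]
  audit_lot(3, 51) -> 0  [called from main, line 36]
Origin of each log line:
  1: emitted by main (line 31)
  2: emitted by rank_cells (line 9)
  3: emitted by split_margin (line 2)
  4: emitted by split_margin (line 5)
  5: emitted by main (line 33)
  6: emitted by pack_ledger (line 15)
  7: emitted by pack_ledger (line 19)
  8: emitted by main (line 35)
  9: emitted by audit_lot (line 23)
A correct fix: line 12: replace `quota` with `total`.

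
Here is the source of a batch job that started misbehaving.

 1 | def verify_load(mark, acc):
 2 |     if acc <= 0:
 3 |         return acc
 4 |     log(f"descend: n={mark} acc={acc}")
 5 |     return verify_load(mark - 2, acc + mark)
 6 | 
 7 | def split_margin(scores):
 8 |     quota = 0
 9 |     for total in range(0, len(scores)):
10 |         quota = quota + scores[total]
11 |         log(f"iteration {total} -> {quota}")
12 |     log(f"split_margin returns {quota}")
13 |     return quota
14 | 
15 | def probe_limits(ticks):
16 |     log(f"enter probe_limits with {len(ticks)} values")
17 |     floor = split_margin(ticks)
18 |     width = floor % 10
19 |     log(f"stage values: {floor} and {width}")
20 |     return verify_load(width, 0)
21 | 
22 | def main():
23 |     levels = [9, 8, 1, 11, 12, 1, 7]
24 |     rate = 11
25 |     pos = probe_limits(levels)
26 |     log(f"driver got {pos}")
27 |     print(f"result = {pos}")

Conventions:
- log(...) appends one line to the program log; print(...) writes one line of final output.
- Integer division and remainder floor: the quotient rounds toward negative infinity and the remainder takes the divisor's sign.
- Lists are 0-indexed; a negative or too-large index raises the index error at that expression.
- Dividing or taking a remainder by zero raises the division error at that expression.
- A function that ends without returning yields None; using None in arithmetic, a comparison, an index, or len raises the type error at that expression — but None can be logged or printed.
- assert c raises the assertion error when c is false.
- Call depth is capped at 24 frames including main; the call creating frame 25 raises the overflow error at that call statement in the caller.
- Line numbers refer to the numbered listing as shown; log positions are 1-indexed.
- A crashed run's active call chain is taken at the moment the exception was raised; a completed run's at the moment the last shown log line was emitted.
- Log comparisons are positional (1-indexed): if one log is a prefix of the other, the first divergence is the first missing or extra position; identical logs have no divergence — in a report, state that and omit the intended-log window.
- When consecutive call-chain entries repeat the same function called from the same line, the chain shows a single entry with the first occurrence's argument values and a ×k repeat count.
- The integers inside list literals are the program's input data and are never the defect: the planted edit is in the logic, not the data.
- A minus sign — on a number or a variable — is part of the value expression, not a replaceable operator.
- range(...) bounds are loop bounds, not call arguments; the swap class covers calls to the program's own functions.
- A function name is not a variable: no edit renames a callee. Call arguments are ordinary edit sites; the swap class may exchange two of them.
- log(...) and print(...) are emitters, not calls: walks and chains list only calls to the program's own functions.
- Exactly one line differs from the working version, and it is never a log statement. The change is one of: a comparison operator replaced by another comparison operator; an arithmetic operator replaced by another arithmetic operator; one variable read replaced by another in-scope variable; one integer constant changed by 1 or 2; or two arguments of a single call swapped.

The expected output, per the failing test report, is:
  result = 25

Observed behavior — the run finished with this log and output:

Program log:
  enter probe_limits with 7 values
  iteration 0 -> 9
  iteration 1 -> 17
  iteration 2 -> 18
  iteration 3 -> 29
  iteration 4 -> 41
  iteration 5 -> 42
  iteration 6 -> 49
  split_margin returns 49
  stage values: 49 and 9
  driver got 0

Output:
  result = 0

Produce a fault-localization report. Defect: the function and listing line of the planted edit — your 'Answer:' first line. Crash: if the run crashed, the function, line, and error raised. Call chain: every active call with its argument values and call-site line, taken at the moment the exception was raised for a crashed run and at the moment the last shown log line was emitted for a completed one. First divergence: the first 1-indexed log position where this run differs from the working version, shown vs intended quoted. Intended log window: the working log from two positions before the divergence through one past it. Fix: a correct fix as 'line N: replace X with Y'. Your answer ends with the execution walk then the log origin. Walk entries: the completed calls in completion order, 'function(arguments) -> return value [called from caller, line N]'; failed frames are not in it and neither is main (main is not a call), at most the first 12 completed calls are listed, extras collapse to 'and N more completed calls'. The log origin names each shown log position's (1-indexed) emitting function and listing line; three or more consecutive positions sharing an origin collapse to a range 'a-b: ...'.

Answer: the defect is in verify_load at line 2.
Key fact: The earliest visible damage is log position 11 — 'driver got 0' rather than the intended 'descend: n=9 acc=0'.
Call chain: main.
First divergence: position 11 — shown 'driver got 0', intended 'descend: n=9 acc=0'.
Intended log window:
  9: split_margin returns 49
  10: stage values: 49 and 9
  11: descend: n=9 acc=0
  12: descend: n=7 acc=9
Execution walk:
  split_margin([9, 8, 1, 11, 12, 1, 7]) -> 49  [called from probe_limits, line 17]
  verify_load(9, 0) -> 0  [called from probe_limits, line 20]
  probe_limits([9, 8, 1, 11, 12, 1, 7]) -> 0  [called from main, line 25]
Origin of each log line:
  1 — probe_limits, line 16
  2-8 — split_margin, line 11
  9 — split_margin, line 12
  10 — probe_limits, line 19
  11 — main, line 26
A correct fix: line 2: replace `acc` with `mark`.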